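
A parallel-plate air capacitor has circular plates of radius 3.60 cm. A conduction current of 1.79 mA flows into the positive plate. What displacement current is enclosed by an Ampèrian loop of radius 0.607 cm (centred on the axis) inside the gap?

5.09×10^-5 A

No conduction current crosses the gap, so I_d there equals the 1.79×10^-3 A in the leads.
Since J_d is uniform, the enclosed fraction is (r/R)² = 0.02843, giving I_d,enc = 5.09×10^-5 A.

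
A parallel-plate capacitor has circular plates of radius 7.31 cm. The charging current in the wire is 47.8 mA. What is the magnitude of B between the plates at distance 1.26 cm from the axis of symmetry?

2.25×10^-8 T

Between the plates the displacement current equals the wire current: I_d = 47.8 mA = 0.0478 A.
∮B·dl = μ₀ I_d,enc with I_d,enc = I_d r²/R² = 1.420×10^-3 A; so B = μ₀ I_d,enc/(2πr) = 2.25×10^-8 T.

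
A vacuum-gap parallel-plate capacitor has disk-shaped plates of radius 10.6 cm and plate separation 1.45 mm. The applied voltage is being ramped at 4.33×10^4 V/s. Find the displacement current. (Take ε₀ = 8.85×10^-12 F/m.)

9.33×10^-6 A

C = ε₀A/d = (8.85×10^-12)(0.03530)/(1.45×10^-3) = 2.155×10^-10 F.
I_d = C dV/dt = (2.155×10^-10)(4.33×10^4) = 9.33×10^-6 A.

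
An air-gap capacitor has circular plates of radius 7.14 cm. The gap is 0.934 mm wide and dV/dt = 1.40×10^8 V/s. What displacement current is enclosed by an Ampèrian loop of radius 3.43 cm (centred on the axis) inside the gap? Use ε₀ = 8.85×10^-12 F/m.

4.90×10^-3 A

I_d = C dV/dt with C = ε₀πR²/d = 1.518×10^-10 F, so I_d = (1.518×10^-10)(1.40×10^8) = 0.02125 A.
Through an area πr² the displacement current is I_d·(πr²/πR²) = I_d (r/R)² = 4.90×10^-3 A.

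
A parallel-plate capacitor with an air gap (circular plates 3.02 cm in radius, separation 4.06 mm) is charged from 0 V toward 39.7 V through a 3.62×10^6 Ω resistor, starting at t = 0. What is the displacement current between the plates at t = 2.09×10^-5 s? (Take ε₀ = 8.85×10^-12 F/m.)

C = ε₀A/d = (8.85×10^-12)(2.865×10^-3)/(4.06×10^-3) = 6.245×10^-12 F and τ = RC = 2.261×10^-5 s. I_d in the gap equals the RC charging current.
I_d(t) = (V₀/R) e^(−t/τ) = 1.097×10^-5 · e^(−0.9244) = 4.35×10^-6 A.

4.35×10^-6 A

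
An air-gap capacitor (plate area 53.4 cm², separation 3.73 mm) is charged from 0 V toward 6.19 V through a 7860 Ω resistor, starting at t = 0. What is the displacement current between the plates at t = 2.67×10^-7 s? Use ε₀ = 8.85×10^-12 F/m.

C = ε₀A/d = (8.85×10^-12)(5.34×10^-3)/(3.73×10^-3) = 1.267×10^-11 F and τ = RC = 9.959×10^-8 s. I_d in the gap equals the RC charging current.
I_d(t) = (V₀/R) e^(−t/τ) = 7.875×10^-4 · e^(−2.681) = 5.39×10^-5 A.

5.39×10^-5 A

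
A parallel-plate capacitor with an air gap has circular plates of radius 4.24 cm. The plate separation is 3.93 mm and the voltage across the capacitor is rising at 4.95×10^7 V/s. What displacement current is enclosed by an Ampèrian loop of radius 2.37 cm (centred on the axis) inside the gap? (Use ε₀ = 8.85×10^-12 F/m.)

I_d = C dV/dt with C = ε₀πR²/d = 1.272×10^-11 F, so I_d = (1.272×10^-11)(4.95×10^7) = 6.296×10^-4 A.
Through an area πr² the displacement current is I_d·(πr²/πR²) = I_d (r/R)² = 1.97×10^-4 A.

1.97×10^-4 A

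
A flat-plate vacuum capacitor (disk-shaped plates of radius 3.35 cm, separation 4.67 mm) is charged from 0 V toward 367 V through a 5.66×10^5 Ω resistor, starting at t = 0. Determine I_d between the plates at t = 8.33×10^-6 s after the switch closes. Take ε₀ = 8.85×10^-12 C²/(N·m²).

7.16×10^-5 A

With C = ε₀A/d = (8.85×10^-12)(3.526×10^-3)/(4.67×10^-3) = 6.682×10^-12 F, the time constant is τ = RC = 3.782×10^-6 s, so t/τ = 2.203 and e^(−t/τ) = 0.1105.
I_d = I_cond = (V₀/R) e^(−t/τ) = (6.484×10^-4)(0.1105) = 7.16×10^-5 A.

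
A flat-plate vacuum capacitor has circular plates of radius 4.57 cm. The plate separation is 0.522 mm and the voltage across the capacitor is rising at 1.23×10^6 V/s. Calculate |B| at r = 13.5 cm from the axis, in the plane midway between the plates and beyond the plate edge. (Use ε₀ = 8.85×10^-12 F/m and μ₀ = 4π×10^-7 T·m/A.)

With E = V/d, dE/dt = 2.356×10^9 V/(m·s) and πR² = 6.561×10^-3 m², giving I_d = ε₀ πR² dE/dt = 1.368×10^-4 A.
For r ≥ R the full I_d is enclosed: B = μ₀ I_d/(2πr) = (4π×10^-7)(1.368×10^-4)/(2π·0.135) = 2.03×10^-10 T.

2.03×10^-10 T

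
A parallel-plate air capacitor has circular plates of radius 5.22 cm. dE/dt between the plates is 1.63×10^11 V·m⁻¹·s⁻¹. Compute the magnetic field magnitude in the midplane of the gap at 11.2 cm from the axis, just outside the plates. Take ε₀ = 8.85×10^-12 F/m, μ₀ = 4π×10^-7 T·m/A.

I_d = ε₀ dΦ_E/dt = ε₀ πR² (dE/dt) = (8.85×10^-12)(8.560×10^-3)(1.63×10^11) = 0.01235 A through the full plate area.
For r ≥ R the full I_d is enclosed: B = μ₀ I_d/(2πr) = (4π×10^-7)(0.01235)/(2π·0.112) = 2.21×10^-8 T.

2.21×10^-8 T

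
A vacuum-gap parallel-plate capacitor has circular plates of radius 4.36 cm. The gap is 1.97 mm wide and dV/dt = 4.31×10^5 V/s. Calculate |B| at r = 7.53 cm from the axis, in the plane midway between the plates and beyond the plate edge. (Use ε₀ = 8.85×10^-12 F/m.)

With E = V/d, dE/dt = 2.188×10^8 V/(m·s) and πR² = 5.972×10^-3 m², giving I_d = ε₀ πR² dE/dt = 1.156×10^-5 A.
Outside the plates the loop encloses all of I_d, so B·2πr = μ₀ I_d and B = 3.07×10^-11 T.

3.07×10^-11 T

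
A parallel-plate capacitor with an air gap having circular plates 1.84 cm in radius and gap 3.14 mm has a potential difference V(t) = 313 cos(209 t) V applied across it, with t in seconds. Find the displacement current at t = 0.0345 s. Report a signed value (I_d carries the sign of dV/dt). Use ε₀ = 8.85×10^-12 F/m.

-1.57×10^-7 A

dE/dt = (V₀ω/d)·−sin(ωt) with ωt = 7.2105 rad: (313)(209)(-0.8000)/(3.14×10^-3) = -1.667×10^7 V/(m·s).
I_d = ε₀ A dE/dt = (8.85×10^-12)(1.064×10^-3)(-1.667×10^7) = -1.57×10^-7 A.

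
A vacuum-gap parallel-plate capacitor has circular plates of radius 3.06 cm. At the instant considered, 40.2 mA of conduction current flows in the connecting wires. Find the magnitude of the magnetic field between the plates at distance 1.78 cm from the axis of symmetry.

1.53×10^-7 T

Between the plates the displacement current equals the wire current: I_d = 40.2 mA = 0.0402 A.
∮B·dl = μ₀ I_d,enc with I_d,enc = I_d r²/R² = 0.01360 A; so B = μ₀ I_d,enc/(2πr) = 1.53×10^-7 T.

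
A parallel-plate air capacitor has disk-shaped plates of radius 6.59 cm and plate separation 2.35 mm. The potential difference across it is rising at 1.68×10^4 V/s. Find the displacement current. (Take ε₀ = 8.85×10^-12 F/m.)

8.63×10^-7 A

C = ε₀A/d = (8.85×10^-12)(0.01364)/(2.35×10^-3) = 5.137×10^-11 F.
I_d = C dV/dt = (5.137×10^-11)(1.68×10^4) = 8.63×10^-7 A.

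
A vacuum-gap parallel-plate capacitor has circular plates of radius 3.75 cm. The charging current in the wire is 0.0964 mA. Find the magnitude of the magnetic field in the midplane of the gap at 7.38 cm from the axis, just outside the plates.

2.61×10^-10 T

By continuity the displacement current in the gap matches the conduction current: I_d = 9.64×10^-5 A.
With r > R the enclosed displacement current is the full I_d; B = μ₀ I_d / (2πr) = 2.61×10^-10 T.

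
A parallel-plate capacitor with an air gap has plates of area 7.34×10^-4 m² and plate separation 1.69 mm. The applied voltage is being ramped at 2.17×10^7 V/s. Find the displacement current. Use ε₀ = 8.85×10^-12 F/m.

8.34×10^-5 A

E = V/d so dE/dt = (dV/dt)/d = 1.284×10^10 V/(m·s), and I_d = ε₀ A dE/dt = (8.85×10^-12)(7.34×10^-4)(1.284×10^10) = 8.34×10^-5 A.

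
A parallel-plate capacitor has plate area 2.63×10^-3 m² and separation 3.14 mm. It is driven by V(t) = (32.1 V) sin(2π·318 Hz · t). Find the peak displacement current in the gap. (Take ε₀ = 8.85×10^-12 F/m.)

C = ε₀A/d = (8.85×10^-12)(2.63×10^-3)/(3.14×10^-3) = 7.413×10^-12 F; ω = 2πf = 1998 rad/s.
I_d = C dV/dt, so |I_d|_max = C V₀ ω = (7.413×10^-12)(32.1)(1998) = 4.75×10^-7 A.

4.75×10^-7 A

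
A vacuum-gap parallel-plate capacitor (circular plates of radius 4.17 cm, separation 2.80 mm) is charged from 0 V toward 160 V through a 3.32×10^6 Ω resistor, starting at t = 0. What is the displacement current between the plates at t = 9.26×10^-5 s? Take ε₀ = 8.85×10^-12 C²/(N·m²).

9.58×10^-6 A

C = ε₀A/d = (8.85×10^-12)(5.463×10^-3)/(2.80×10^-3) = 1.727×10^-11 F and τ = RC = 5.734×10^-5 s. I_d in the gap equals the RC charging current.
I_d(t) = (V₀/R) e^(−t/τ) = 4.819×10^-5 · e^(−1.615) = 9.58×10^-6 A.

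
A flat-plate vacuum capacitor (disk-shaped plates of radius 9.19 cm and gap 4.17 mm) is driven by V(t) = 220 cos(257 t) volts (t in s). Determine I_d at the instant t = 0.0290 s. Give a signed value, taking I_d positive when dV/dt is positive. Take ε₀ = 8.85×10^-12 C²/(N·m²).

-2.93×10^-6 A

dV/dt = (220)(257)·−sin(7.453) = -5.206×10^4 V/s.
I_d = C dV/dt with C = ε₀A/d = (8.85×10^-12)(0.02653)/(4.17×10^-3) = 5.630×10^-11 F, so I_d = (5.630×10^-11)(-5.206×10^4) = -2.93×10^-6 A.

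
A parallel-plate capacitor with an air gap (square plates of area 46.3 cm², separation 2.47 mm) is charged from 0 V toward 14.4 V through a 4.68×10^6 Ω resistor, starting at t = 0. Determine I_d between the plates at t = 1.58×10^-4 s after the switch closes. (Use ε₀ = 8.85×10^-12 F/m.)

C = ε₀A/d = (8.85×10^-12)(4.63×10^-3)/(2.47×10^-3) = 1.659×10^-11 F and τ = RC = 7.764×10^-5 s. I_d in the gap equals the RC charging current.
I_d(t) = (V₀/R) e^(−t/τ) = 3.077×10^-6 · e^(−2.035) = 4.02×10^-7 A.

4.02×10^-7 A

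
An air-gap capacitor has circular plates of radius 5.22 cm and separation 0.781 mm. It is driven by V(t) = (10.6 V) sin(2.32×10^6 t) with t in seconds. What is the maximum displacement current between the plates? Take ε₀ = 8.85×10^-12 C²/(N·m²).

C = ε₀A/d = (8.85×10^-12)(8.560×10^-3)/(7.81×10^-4) = 9.700×10^-11 F; ω = 2.32×10^6 rad/s.
I_d = C dV/dt, so |I_d|_max = C V₀ ω = (9.700×10^-11)(10.6)(2.32×10^6) = 2.39×10^-3 A.

2.39×10^-3 A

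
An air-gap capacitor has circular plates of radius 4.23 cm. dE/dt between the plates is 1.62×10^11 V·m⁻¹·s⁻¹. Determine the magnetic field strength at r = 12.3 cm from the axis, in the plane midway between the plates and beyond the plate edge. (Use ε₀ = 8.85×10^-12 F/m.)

Through the whole plate area (πR² = 5.621×10^-3 m²), I_d = ε₀ πR² dE/dt = 8.059×10^-3 A.
With r > R the enclosed displacement current is the full I_d; B = μ₀ I_d / (2πr) = 1.31×10^-8 T.

1.31×10^-8 T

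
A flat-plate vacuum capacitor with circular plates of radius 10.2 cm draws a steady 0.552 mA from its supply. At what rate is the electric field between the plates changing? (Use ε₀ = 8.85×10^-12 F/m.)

The displacement current between the plates equals the conduction current, I_d = 0.552 mA.
Then dE/dt = I_d/(ε₀A) = 1.91×10^9 V/(m·s).

1.91×10^9 V/(m·s)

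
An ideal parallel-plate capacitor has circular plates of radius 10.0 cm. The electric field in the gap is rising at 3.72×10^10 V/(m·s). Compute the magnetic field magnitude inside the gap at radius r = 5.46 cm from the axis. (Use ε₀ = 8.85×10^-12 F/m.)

Through the whole plate area (πR² = 0.03142 m²), I_d = ε₀ πR² dE/dt = 0.01034 A.
For r < R the Ampère–Maxwell law gives B(2πr) = μ₀ I_d (r²/R²), so B = μ₀ I_d r/(2πR²) = (4π×10^-7)(0.01034)(0.0546)/(2π·0.100²) = 1.13×10^-8 T.

1.13×10^-8 T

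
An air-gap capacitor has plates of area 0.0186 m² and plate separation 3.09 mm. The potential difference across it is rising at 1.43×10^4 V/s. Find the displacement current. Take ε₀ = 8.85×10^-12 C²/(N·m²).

7.62×10^-7 A

The field between the plates is E = V/d, so dE/dt = (1.43×10^4)/(3.09×10^-3 m) = 4.628×10^6 V/(m·s).
I_d = ε₀ A (dE/dt) = (8.85×10^-12)(0.0186)(4.628×10^6) = 7.62×10^-7 A.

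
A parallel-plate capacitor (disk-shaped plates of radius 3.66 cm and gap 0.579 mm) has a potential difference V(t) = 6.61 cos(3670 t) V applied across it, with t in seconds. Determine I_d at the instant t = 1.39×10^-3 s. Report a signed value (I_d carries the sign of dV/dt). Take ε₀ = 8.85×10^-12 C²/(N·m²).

C = ε₀A/d = (8.85×10^-12)(4.208×10^-3)/(5.79×10^-4) = 6.432×10^-11 F. dV/dt = V₀ω·−sin(ωt); at ωt = 5.1013 rad this factor is 0.9253.
I_d = C dV/dt = (6.432×10^-11)(6.61)(3670)(0.9253) = 1.44×10^-6 A.

1.44×10^-6 A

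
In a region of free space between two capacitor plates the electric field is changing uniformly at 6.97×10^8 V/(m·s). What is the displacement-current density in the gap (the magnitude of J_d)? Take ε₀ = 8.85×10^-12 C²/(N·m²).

J_d = ε₀ dE/dt = (8.85×10^-12)(6.97×10^8) = 6.17×10^-3 A/m².

6.17×10^-3 A/m²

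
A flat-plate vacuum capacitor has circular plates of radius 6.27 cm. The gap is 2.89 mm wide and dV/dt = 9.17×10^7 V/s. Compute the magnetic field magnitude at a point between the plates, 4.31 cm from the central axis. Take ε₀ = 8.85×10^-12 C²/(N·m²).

7.60×10^-9 T

I_d = C dV/dt with C = ε₀πR²/d = 3.782×10^-11 F, so I_d = (3.782×10^-11)(9.17×10^7) = 3.468×10^-3 A.
For r < R the Ampère–Maxwell law gives B(2πr) = μ₀ I_d (r²/R²), so B = μ₀ I_d r/(2πR²) = (4π×10^-7)(3.468×10^-3)(0.0431)/(2π·0.0627²) = 7.60×10^-9 T.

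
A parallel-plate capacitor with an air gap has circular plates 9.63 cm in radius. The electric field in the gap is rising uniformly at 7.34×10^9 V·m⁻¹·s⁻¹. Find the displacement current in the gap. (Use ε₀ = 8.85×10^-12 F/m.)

The displacement current is ε₀ times dΦ_E/dt = ε₀ A dE/dt = (8.85×10^-12)(0.02913)(7.34×10^9) = 1.89×10^-3 A.

1.89×10^-3 A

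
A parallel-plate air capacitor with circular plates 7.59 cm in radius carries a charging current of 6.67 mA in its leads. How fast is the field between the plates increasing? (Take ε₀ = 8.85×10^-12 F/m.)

By continuity, I_d in the gap equals the 6.67 mA flowing in the wire.
Then dE/dt = I_d/(ε₀A) = 4.16×10^10 V/(m·s).

4.16×10^10 V/(m·s)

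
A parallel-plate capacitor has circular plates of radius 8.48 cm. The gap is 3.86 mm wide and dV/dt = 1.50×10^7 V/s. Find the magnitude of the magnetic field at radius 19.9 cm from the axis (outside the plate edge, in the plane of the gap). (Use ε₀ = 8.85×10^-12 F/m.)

7.81×10^-10 T

With E = V/d, dE/dt = 3.886×10^9 V/(m·s) and πR² = 0.02259 m², giving I_d = ε₀ πR² dE/dt = 7.769×10^-4 A.
Outside the plates the loop encloses all of I_d, so B·2πr = μ₀ I_d and B = 7.81×10^-10 T.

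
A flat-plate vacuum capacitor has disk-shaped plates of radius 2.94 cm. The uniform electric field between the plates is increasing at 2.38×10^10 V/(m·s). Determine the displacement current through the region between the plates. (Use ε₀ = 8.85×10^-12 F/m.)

With a uniform field, Φ_E = EA, so I_d = ε₀ A dE/dt = 5.72×10^-4 A.

5.72×10^-4 A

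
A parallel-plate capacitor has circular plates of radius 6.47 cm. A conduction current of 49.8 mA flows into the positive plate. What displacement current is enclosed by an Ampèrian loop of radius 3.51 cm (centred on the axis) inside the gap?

0.0147 A

Between the plates the displacement current equals the wire current: I_d = 49.8 mA = 0.0498 A.
Through an area πr² the displacement current is I_d·(πr²/πR²) = I_d (r/R)² = 0.0147 A.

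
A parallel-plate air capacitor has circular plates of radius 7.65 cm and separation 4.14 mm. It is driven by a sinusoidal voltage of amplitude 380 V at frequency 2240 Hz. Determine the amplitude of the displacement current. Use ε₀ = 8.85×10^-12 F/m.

(dE/dt)_max = V₀ω/d = 1.291×10^9 V/(m·s); ω = 2πf = 1.407×10^4 rad/s.
I_d,max = ε₀ A (dE/dt)_max = (8.85×10^-12)(0.01839)(1.291×10^9) = 2.10×10^-4 A.

2.10×10^-4 A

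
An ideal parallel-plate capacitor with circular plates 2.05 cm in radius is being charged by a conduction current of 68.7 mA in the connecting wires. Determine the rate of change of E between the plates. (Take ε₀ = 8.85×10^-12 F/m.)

5.88×10^12 V/(m·s)

By continuity, I_d in the gap equals the 68.7 mA flowing in the wire.
Then dE/dt = I_d/(ε₀A) = 5.88×10^12 V/(m·s).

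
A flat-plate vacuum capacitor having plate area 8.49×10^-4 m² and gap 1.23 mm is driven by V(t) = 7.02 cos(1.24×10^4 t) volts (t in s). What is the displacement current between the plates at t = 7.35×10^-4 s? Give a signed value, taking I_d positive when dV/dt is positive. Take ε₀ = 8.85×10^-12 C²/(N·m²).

-1.63×10^-7 A

dE/dt = (V₀ω/d)·−sin(ωt) with ωt = 9.114 rad: (7.02)(1.24×10^4)(-0.3058)/(1.23×10^-3) = -2.164×10^7 V/(m·s).
I_d = ε₀ A dE/dt = (8.85×10^-12)(8.49×10^-4)(-2.164×10^7) = -1.63×10^-7 A.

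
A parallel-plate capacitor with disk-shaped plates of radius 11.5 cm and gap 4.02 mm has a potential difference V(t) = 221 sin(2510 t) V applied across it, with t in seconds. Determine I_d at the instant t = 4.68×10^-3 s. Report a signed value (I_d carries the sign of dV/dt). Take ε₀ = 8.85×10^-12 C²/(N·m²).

3.46×10^-5 A

C = ε₀A/d = (8.85×10^-12)(0.04155)/(4.02×10^-3) = 9.147×10^-11 F. dV/dt = V₀ω·cos(ωt); at ωt = 11.7468 rad this factor is 0.6825.
I_d = C dV/dt = (9.147×10^-11)(221)(2510)(0.6825) = 3.46×10^-5 A.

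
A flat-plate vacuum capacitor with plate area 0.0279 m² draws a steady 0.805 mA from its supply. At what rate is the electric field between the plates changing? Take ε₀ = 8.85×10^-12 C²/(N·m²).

3.26×10^9 V/(m·s)

The displacement current between the plates equals the conduction current, I_d = 0.805 mA.
Inverting I_d = ε₀ A dE/dt gives dE/dt = 8.05×10^-4 / (8.85×10^-12 · 0.0279) = 3.26×10^9 V/(m·s).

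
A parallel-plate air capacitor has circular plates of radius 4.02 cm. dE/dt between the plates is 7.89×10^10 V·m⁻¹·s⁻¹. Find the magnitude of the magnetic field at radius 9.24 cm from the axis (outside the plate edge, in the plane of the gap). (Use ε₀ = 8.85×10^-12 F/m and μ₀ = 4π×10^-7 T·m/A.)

Total displacement current: I_d = ε₀(πR²)(dE/dt) = (8.85×10^-12)(5.077×10^-3)(7.89×10^10) = 3.545×10^-3 A.
With r > R the enclosed displacement current is the full I_d; B = μ₀ I_d / (2πr) = 7.67×10^-9 T.

7.67×10^-9 T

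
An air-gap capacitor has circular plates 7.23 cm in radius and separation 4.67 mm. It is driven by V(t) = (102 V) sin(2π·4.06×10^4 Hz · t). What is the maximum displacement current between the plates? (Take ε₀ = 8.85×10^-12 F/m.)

C = ε₀A/d = (8.85×10^-12)(0.01642)/(4.67×10^-3) = 3.112×10^-11 F; ω = 2πf = 2.551×10^5 rad/s.
I_d = C dV/dt, so |I_d|_max = C V₀ ω = (3.112×10^-11)(102)(2.551×10^5) = 8.10×10^-4 A.

8.10×10^-4 A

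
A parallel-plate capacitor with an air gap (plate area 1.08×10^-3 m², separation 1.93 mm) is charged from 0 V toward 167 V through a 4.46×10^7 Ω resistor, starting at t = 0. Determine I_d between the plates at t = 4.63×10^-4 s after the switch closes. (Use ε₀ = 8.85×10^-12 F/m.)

C = ε₀A/d = (8.85×10^-12)(1.08×10^-3)/(1.93×10^-3) = 4.952×10^-12 F and τ = RC = 2.209×10^-4 s. I_d in the gap equals the RC charging current.
I_d(t) = (V₀/R) e^(−t/τ) = 3.744×10^-6 · e^(−2.096) = 4.60×10^-7 A.

4.60×10^-7 A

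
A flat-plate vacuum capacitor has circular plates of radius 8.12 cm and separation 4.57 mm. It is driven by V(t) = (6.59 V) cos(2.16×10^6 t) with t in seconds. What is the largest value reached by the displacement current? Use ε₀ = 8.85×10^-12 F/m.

C = ε₀A/d = (8.85×10^-12)(0.02071)/(4.57×10^-3) = 4.011×10^-11 F; ω = 2.16×10^6 rad/s.
I_d = C dV/dt, so |I_d|_max = C V₀ ω = (4.011×10^-11)(6.59)(2.16×10^6) = 5.71×10^-4 A.

5.71×10^-4 A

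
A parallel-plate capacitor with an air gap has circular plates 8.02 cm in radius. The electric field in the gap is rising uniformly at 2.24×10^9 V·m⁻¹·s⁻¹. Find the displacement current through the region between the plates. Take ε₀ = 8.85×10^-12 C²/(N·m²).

4.01×10^-4 A

I_d = ε₀ A (dE/dt) = (8.85×10^-12)(0.02021 m²)(2.24×10^9) = 4.01×10^-4 A.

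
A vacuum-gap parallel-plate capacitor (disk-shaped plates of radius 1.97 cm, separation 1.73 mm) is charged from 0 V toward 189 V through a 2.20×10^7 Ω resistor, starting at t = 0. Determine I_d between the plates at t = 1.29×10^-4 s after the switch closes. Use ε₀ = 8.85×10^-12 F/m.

3.36×10^-6 A

C = ε₀A/d = (8.85×10^-12)(1.219×10^-3)/(1.73×10^-3) = 6.236×10^-12 F and τ = RC = 1.372×10^-4 s. I_d in the gap equals the RC charging current.
I_d(t) = (V₀/R) e^(−t/τ) = 8.591×10^-6 · e^(−0.9402) = 3.36×10^-6 A.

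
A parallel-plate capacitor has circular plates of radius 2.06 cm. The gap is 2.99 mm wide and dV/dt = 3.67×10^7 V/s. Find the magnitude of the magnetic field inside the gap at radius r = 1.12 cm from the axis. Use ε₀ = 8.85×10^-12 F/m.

I_d = C dV/dt with C = ε₀πR²/d = 3.946×10^-12 F, so I_d = (3.946×10^-12)(3.67×10^7) = 1.448×10^-4 A.
∮B·dl = μ₀ I_d,enc with I_d,enc = I_d r²/R² = 4.280×10^-5 A; so B = μ₀ I_d,enc/(2πr) = 7.64×10^-10 T.

7.64×10^-10 T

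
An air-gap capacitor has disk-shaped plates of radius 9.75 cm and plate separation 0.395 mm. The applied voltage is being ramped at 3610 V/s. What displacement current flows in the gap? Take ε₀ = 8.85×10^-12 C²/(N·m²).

2.42×10^-6 A

The displacement current equals the charging current C dV/dt. With C = ε₀A/d = (8.85×10^-12)(0.02986)/(3.95×10^-4) = 6.690×10^-10 F, I_d = (6.690×10^-10)(3610) = 2.42×10^-6 A.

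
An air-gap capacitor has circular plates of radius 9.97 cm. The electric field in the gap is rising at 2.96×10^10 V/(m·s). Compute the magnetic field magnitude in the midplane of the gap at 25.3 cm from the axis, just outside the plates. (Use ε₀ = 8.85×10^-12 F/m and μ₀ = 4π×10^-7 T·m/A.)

6.47×10^-9 T

Through the whole plate area (πR² = 0.03123 m²), I_d = ε₀ πR² dE/dt = 8.181×10^-3 A.
Outside the plates the loop encloses all of I_d, so B·2πr = μ₀ I_d and B = 6.47×10^-9 T.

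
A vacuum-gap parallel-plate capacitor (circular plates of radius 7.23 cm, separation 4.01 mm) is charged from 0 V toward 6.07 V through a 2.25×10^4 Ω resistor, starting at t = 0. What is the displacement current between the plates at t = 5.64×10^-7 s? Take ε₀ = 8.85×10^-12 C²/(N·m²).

C = ε₀A/d = (8.85×10^-12)(0.01642)/(4.01×10^-3) = 3.624×10^-11 F and τ = RC = 8.154×10^-7 s. I_d in the gap equals the RC charging current.
I_d(t) = (V₀/R) e^(−t/τ) = 2.698×10^-4 · e^(−0.6917) = 1.35×10^-4 A.

1.35×10^-4 A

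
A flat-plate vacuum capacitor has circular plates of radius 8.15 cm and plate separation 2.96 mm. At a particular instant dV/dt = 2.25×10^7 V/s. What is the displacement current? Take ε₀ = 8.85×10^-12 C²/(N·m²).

The field between the plates is E = V/d, so dE/dt = (2.25×10^7)/(2.96×10^-3 m) = 7.601×10^9 V/(m·s).
I_d = ε₀ A (dE/dt) = (8.85×10^-12)(0.02087)(7.601×10^9) = 1.40×10^-3 A.

1.40×10^-3 A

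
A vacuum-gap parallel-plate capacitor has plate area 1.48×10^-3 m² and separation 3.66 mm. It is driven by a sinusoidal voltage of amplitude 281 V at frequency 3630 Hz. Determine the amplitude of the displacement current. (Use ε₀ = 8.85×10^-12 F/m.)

2.29×10^-5 A

(dE/dt)_max = V₀ω/d = 1.751×10^9 V/(m·s); ω = 2πf = 2.281×10^4 rad/s.
I_d,max = ε₀ A (dE/dt)_max = (8.85×10^-12)(1.48×10^-3)(1.751×10^9) = 2.29×10^-5 A.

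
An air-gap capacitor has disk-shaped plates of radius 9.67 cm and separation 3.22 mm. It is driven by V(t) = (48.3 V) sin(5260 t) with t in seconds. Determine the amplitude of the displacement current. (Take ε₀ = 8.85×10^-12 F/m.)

The displacement current equals the conduction current C dV/dt, which peaks at C V₀ ω.
With C = ε₀A/d = (8.85×10^-12)(0.02938)/(3.22×10^-3) = 8.075×10^-11 F and ω = 5260 rad/s, I_d,max = (8.075×10^-11)(48.3)(5260) = 2.05×10^-5 A.

2.05×10^-5 A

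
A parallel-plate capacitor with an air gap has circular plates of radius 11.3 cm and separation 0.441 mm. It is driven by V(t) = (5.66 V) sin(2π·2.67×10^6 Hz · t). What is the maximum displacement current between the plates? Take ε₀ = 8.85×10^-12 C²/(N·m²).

0.0764 A

The displacement current equals the conduction current C dV/dt, which peaks at C V₀ ω.
With C = ε₀A/d = (8.85×10^-12)(0.04011)/(4.41×10^-4) = 8.049×10^-10 F and ω = 2πf = 1.678×10^7 rad/s, I_d,max = (8.049×10^-10)(5.66)(1.678×10^7) = 0.0764 A.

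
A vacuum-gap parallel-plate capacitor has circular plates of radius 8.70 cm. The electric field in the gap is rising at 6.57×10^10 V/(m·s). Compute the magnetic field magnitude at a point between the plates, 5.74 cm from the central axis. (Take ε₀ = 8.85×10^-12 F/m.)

Total displacement current: I_d = ε₀(πR²)(dE/dt) = (8.85×10^-12)(0.02378)(6.57×10^10) = 0.01383 A.
An Ampèrian loop of radius r encloses a fraction (r/R)² of I_d. Then B·2πr = μ₀ I_d (r/R)², giving B = μ₀ I_d r/(2πR²) = 2.10×10^-8 T.

2.10×10^-8 T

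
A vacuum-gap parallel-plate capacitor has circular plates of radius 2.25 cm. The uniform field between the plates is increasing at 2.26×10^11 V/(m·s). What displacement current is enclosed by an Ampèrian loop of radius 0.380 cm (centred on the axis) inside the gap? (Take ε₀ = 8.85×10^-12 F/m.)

Through the whole plate area (πR² = 1.590×10^-3 m²), I_d = ε₀ πR² dE/dt = 3.180×10^-3 A.
Through an area πr² the displacement current is I_d·(πr²/πR²) = I_d (r/R)² = 9.07×10^-5 A.

9.07×10^-5 A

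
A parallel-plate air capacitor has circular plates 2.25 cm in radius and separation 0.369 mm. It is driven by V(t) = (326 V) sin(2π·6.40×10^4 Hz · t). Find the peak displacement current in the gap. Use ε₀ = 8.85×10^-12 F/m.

(dE/dt)_max = V₀ω/d = 3.552×10^11 V/(m·s); ω = 2πf = 4.021×10^5 rad/s.
I_d,max = ε₀ A (dE/dt)_max = (8.85×10^-12)(1.590×10^-3)(3.552×10^11) = 5.00×10^-3 A.

5.00×10^-3 A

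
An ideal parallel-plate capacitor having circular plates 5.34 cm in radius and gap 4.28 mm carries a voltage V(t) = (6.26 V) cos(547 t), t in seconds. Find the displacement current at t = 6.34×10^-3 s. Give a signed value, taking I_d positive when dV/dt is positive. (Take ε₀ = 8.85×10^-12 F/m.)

2.03×10^-8 A

C = ε₀A/d = (8.85×10^-12)(8.958×10^-3)/(4.28×10^-3) = 1.852×10^-11 F. dV/dt = V₀ω·−sin(ωt); at ωt = 3.46798 rad this factor is 0.3206.
I_d = C dV/dt = (1.852×10^-11)(6.26)(547)(0.3206) = 2.03×10^-8 A.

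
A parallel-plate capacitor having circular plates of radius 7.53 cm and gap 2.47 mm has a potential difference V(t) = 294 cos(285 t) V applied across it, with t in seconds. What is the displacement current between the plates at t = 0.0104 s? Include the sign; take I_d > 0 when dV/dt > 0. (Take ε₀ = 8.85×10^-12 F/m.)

dE/dt = (V₀ω/d)·−sin(ωt) with ωt = 2.964 rad: (294)(285)(-0.1767)/(2.47×10^-3) = -5.994×10^6 V/(m·s).
I_d = ε₀ A dE/dt = (8.85×10^-12)(0.01781)(-5.994×10^6) = -9.45×10^-7 A.

-9.45×10^-7 A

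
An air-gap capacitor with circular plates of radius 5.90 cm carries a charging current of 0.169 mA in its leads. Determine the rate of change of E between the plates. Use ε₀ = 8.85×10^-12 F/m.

By continuity, I_d in the gap equals the 0.169 mA flowing in the wire.
Then dE/dt = I_d/(ε₀A) = 1.75×10^9 V/(m·s).

1.75×10^9 V/(m·s)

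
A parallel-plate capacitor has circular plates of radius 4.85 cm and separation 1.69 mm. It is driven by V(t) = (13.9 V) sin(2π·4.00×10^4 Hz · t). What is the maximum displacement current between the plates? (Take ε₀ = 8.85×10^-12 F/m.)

(dE/dt)_max = V₀ω/d = 2.067×10^9 V/(m·s); ω = 2πf = 2.513×10^5 rad/s.
I_d,max = ε₀ A (dE/dt)_max = (8.85×10^-12)(7.390×10^-3)(2.067×10^9) = 1.35×10^-4 A.

1.35×10^-4 A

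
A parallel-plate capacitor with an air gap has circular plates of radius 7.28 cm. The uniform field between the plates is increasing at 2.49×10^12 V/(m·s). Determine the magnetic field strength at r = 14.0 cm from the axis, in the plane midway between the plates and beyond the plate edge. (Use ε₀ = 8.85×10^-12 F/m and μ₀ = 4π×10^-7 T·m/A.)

I_d = ε₀ dΦ_E/dt = ε₀ πR² (dE/dt) = (8.85×10^-12)(0.01665)(2.49×10^12) = 0.3669 A through the full plate area.
With r > R the enclosed displacement current is the full I_d; B = μ₀ I_d / (2πr) = 5.24×10^-7 T.

5.24×10^-7 T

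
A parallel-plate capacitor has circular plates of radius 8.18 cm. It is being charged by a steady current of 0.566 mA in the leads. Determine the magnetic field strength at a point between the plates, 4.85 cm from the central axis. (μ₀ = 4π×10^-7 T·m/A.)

Between the plates the displacement current equals the wire current: I_d = 0.566 mA = 5.66×10^-4 A.
For r < R the Ampère–Maxwell law gives B(2πr) = μ₀ I_d (r²/R²), so B = μ₀ I_d r/(2πR²) = (4π×10^-7)(5.66×10^-4)(0.0485)/(2π·0.0818²) = 8.21×10^-10 T.

8.21×10^-10 T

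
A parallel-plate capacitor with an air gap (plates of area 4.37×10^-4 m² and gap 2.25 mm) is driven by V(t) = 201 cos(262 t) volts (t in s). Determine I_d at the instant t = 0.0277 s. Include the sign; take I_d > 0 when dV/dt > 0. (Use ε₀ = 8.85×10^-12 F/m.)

dV/dt = (201)(262)·−sin(7.2574) = -4.357×10^4 V/s.
I_d = C dV/dt with C = ε₀A/d = (8.85×10^-12)(4.37×10^-4)/(2.25×10^-3) = 1.719×10^-12 F, so I_d = (1.719×10^-12)(-4.357×10^4) = -7.49×10^-8 A.

-7.49×10^-8 A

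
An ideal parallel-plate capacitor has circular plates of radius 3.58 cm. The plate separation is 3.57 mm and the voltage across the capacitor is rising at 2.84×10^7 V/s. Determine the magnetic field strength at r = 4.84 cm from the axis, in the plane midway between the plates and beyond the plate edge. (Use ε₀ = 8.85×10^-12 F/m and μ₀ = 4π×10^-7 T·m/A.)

1.17×10^-9 T

dE/dt = (dV/dt)/d = 7.955×10^9 V/(m·s); I_d = ε₀(πR²)(dE/dt) = (8.85×10^-12)(4.026×10^-3)(7.955×10^9) = 2.834×10^-4 A.
For r ≥ R the full I_d is enclosed: B = μ₀ I_d/(2πr) = (4π×10^-7)(2.834×10^-4)/(2π·0.0484) = 1.17×10^-9 T.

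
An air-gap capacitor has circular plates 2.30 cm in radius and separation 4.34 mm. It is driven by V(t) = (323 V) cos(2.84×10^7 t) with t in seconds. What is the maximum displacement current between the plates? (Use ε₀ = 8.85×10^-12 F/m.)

(dE/dt)_max = V₀ω/d = 2.114×10^12 V/(m·s); ω = 2.84×10^7 rad/s.
I_d,max = ε₀ A (dE/dt)_max = (8.85×10^-12)(1.662×10^-3)(2.114×10^12) = 0.0311 A.

0.0311 A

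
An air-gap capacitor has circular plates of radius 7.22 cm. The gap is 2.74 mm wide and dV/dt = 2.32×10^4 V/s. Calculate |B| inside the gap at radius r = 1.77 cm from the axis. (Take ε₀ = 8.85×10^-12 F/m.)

dE/dt = (dV/dt)/d = 8.467×10^6 V/(m·s); I_d = ε₀(πR²)(dE/dt) = (8.85×10^-12)(0.01638)(8.467×10^6) = 1.227×10^-6 A.
An Ampèrian loop of radius r encloses a fraction (r/R)² of I_d. Then B·2πr = μ₀ I_d (r/R)², giving B = μ₀ I_d r/(2πR²) = 8.33×10^-13 T.

8.33×10^-13 T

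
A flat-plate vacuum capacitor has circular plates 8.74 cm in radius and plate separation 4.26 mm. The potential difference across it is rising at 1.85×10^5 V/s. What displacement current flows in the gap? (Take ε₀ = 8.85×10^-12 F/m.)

The displacement current equals the charging current C dV/dt. With C = ε₀A/d = (8.85×10^-12)(0.02400)/(4.26×10^-3) = 4.986×10^-11 F, I_d = (4.986×10^-11)(1.85×10^5) = 9.22×10^-6 A.

9.22×10^-6 A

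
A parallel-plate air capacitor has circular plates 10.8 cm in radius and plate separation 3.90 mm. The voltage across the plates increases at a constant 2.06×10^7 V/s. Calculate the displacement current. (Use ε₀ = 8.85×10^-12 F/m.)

1.71×10^-3 A

The displacement current equals the charging current C dV/dt. With C = ε₀A/d = (8.85×10^-12)(0.03664)/(3.90×10^-3) = 8.314×10^-11 F, I_d = (8.314×10^-11)(2.06×10^7) = 1.71×10^-3 A.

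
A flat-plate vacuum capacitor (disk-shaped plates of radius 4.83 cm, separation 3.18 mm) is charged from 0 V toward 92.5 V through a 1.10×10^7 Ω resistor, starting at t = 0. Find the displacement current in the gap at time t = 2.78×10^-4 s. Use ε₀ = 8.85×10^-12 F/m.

2.44×10^-6 A

C = ε₀A/d = (8.85×10^-12)(7.329×10^-3)/(3.18×10^-3) = 2.040×10^-11 F and τ = RC = 2.244×10^-4 s. I_d in the gap equals the RC charging current.
I_d(t) = (V₀/R) e^(−t/τ) = 8.409×10^-6 · e^(−1.239) = 2.44×10^-6 A.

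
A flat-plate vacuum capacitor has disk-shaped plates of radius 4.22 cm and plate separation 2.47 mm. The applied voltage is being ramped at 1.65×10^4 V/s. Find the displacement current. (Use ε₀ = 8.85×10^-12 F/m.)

The field between the plates is E = V/d, so dE/dt = (1.65×10^4)/(2.47×10^-3 m) = 6.680×10^6 V/(m·s).
I_d = ε₀ A (dE/dt) = (8.85×10^-12)(5.595×10^-3)(6.680×10^6) = 3.31×10^-7 A.

3.31×10^-7 A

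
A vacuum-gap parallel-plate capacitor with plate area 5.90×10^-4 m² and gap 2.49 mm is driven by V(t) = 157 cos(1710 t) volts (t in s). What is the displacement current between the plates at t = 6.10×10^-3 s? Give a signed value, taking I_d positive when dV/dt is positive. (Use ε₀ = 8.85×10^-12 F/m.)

4.76×10^-7 A

dE/dt = (V₀ω/d)·−sin(ωt) with ωt = 10.431 rad: (157)(1710)(0.8448)/(2.49×10^-3) = 9.109×10^7 V/(m·s).
I_d = ε₀ A dE/dt = (8.85×10^-12)(5.90×10^-4)(9.109×10^7) = 4.76×10^-7 A.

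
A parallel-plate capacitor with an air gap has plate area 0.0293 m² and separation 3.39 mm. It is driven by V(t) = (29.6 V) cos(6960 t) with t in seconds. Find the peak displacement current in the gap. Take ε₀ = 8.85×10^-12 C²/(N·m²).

The displacement current equals the conduction current C dV/dt, which peaks at C V₀ ω.
With C = ε₀A/d = (8.85×10^-12)(0.0293)/(3.39×10^-3) = 7.649×10^-11 F and ω = 6960 rad/s, I_d,max = (7.649×10^-11)(29.6)(6960) = 1.58×10^-5 A.

1.58×10^-5 A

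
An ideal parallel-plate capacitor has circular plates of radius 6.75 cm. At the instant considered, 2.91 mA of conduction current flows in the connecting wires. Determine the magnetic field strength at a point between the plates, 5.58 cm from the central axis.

No conduction current crosses the gap, so I_d there equals the 2.91×10^-3 A in the leads.
For r < R the Ampère–Maxwell law gives B(2πr) = μ₀ I_d (r²/R²), so B = μ₀ I_d r/(2πR²) = (4π×10^-7)(2.91×10^-3)(0.0558)/(2π·0.0675²) = 7.13×10^-9 T.

7.13×10^-9 T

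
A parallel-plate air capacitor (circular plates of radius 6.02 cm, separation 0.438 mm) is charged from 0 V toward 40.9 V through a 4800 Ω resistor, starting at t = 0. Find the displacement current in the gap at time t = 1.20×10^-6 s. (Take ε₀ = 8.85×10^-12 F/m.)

2.87×10^-3 A

C = ε₀A/d = (8.85×10^-12)(0.01139)/(4.38×10^-4) = 2.301×10^-10 F and τ = RC = 1.104×10^-6 s. I_d in the gap equals the RC charging current.
I_d(t) = (V₀/R) e^(−t/τ) = 8.521×10^-3 · e^(−1.087) = 2.87×10^-3 A.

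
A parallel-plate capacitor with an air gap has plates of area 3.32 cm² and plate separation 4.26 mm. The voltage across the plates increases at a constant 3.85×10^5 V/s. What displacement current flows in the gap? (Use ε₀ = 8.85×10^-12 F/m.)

The field between the plates is E = V/d, so dE/dt = (3.85×10^5)/(4.26×10^-3 m) = 9.038×10^7 V/(m·s).
I_d = ε₀ A (dE/dt) = (8.85×10^-12)(3.32×10^-4)(9.038×10^7) = 2.66×10^-7 A.

2.66×10^-7 A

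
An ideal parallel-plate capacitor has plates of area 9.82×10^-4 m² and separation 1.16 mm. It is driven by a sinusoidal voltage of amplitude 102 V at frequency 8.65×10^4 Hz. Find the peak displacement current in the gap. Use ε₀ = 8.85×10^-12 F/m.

4.15×10^-4 A

C = ε₀A/d = (8.85×10^-12)(9.82×10^-4)/(1.16×10^-3) = 7.492×10^-12 F; ω = 2πf = 5.435×10^5 rad/s.
I_d = C dV/dt, so |I_d|_max = C V₀ ω = (7.492×10^-12)(102)(5.435×10^5) = 4.15×10^-4 A.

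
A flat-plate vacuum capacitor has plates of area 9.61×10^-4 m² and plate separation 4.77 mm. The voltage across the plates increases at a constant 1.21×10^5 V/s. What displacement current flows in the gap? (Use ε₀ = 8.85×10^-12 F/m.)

2.16×10^-7 A

The field between the plates is E = V/d, so dE/dt = (1.21×10^5)/(4.77×10^-3 m) = 2.537×10^7 V/(m·s).
I_d = ε₀ A (dE/dt) = (8.85×10^-12)(9.61×10^-4)(2.537×10^7) = 2.16×10^-7 A.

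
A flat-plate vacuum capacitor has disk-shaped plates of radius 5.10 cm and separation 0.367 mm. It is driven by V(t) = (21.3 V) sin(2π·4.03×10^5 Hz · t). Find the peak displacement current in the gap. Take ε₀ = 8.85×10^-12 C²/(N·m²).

0.0106 A

(dE/dt)_max = V₀ω/d = 1.470×10^11 V/(m·s); ω = 2πf = 2.532×10^6 rad/s.
I_d,max = ε₀ A (dE/dt)_max = (8.85×10^-12)(8.171×10^-3)(1.470×10^11) = 0.0106 A.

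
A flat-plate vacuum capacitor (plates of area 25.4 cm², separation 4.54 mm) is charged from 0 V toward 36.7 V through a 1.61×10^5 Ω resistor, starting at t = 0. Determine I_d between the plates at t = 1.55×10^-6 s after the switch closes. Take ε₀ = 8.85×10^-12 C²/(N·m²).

3.26×10^-5 A

C = ε₀A/d = (8.85×10^-12)(2.54×10^-3)/(4.54×10^-3) = 4.951×10^-12 F and τ = RC = 7.971×10^-7 s. I_d in the gap equals the RC charging current.
I_d(t) = (V₀/R) e^(−t/τ) = 2.280×10^-4 · e^(−1.945) = 3.26×10^-5 A.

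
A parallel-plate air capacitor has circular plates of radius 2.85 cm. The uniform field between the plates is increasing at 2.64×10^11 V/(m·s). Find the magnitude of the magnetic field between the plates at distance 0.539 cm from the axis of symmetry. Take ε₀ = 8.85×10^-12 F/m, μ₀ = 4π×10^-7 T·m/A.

Total displacement current: I_d = ε₀(πR²)(dE/dt) = (8.85×10^-12)(2.552×10^-3)(2.64×10^11) = 5.962×10^-3 A.
∮B·dl = μ₀ I_d,enc with I_d,enc = I_d r²/R² = 2.132×10^-4 A; so B = μ₀ I_d,enc/(2πr) = 7.91×10^-9 T.

7.91×10^-9 T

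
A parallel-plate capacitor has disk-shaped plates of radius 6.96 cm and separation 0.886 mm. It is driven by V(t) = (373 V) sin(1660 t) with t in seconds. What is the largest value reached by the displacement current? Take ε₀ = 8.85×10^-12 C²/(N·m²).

9.41×10^-5 A

(dE/dt)_max = V₀ω/d = 6.988×10^8 V/(m·s); ω = 1660 rad/s.
I_d,max = ε₀ A (dE/dt)_max = (8.85×10^-12)(0.01522)(6.988×10^8) = 9.41×10^-5 A.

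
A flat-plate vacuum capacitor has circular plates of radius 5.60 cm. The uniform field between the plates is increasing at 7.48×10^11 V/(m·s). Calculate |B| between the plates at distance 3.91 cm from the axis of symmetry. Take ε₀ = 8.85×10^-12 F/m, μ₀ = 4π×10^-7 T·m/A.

I_d = ε₀ dΦ_E/dt = ε₀ πR² (dE/dt) = (8.85×10^-12)(9.852×10^-3)(7.48×10^11) = 0.06522 A through the full plate area.
For r < R the Ampère–Maxwell law gives B(2πr) = μ₀ I_d (r²/R²), so B = μ₀ I_d r/(2πR²) = (4π×10^-7)(0.06522)(0.0391)/(2π·0.0560²) = 1.63×10^-7 T.

1.63×10^-7 T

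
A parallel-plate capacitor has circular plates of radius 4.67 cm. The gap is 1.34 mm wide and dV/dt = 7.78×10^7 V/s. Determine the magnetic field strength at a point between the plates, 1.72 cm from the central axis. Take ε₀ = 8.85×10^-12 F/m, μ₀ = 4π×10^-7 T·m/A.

dE/dt = (dV/dt)/d = 5.806×10^10 V/(m·s); I_d = ε₀(πR²)(dE/dt) = (8.85×10^-12)(6.851×10^-3)(5.806×10^10) = 3.520×10^-3 A.
∮B·dl = μ₀ I_d,enc with I_d,enc = I_d r²/R² = 4.775×10^-4 A; so B = μ₀ I_d,enc/(2πr) = 5.55×10^-9 T.

5.55×10^-9 T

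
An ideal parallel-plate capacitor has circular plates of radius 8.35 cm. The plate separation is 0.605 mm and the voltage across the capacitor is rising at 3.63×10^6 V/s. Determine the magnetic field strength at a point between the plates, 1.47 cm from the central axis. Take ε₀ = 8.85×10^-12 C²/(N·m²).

4.90×10^-10 T

With E = V/d, dE/dt = 6.000×10^9 V/(m·s) and πR² = 0.02190 m², giving I_d = ε₀ πR² dE/dt = 1.163×10^-3 A.
For r < R the Ampère–Maxwell law gives B(2πr) = μ₀ I_d (r²/R²), so B = μ₀ I_d r/(2πR²) = (4π×10^-7)(1.163×10^-3)(0.0147)/(2π·0.0835²) = 4.90×10^-10 T.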